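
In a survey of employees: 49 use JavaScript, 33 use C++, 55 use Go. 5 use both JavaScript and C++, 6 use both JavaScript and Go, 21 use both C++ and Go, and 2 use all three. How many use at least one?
|A∪B∪C| = 49+33+55-5-6-21+2 = 107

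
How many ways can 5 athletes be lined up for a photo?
5! = 120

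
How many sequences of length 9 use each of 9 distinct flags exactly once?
9! = 362880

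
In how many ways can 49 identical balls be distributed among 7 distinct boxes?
C(49+7-1, 7-1) = C(55, 6) = 28989675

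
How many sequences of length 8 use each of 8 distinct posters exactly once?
8! = 40320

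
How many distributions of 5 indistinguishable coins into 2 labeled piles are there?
C(5+2-1, 2-1) = C(6, 1) = 6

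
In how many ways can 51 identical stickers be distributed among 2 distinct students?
C(51+2-1, 2-1) = C(52, 1) = 52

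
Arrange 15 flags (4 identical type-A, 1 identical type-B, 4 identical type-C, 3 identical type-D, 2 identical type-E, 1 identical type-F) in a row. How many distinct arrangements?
15! / (4! × 1! × 4! × 3! × 2! × 1!) = 189189000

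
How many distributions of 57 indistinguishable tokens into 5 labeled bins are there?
C(57+5-1, 5-1) = C(61, 4) = 521855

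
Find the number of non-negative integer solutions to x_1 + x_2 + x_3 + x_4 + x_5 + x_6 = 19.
C(19+6-1, 6-1) = C(24, 5) = 42504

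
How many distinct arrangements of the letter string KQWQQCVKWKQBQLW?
15! / (1! × 1! × 1! × 5! × 3! × 1! × 3!) = 302702400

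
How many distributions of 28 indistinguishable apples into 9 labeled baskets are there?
C(28+9-1, 9-1) = C(36, 8) = 30260340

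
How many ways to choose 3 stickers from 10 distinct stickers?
C(10,3) = 10!/(3!×7!) = 120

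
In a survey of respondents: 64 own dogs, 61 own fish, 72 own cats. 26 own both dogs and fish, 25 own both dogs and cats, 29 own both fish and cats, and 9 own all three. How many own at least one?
|A∪B∪C| = 64+61+72-26-25-29+9 = 126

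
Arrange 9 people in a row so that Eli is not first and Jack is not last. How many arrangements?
By inclusion-exclusion: 9! - 2×(9-1)! + (9-2)! = 362880 - 80640 + 5040 = 287280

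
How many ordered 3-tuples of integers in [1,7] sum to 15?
Coefficient of x^15 in (x + x² + ... + x^7)^3. By inclusion-exclusion on dice exceeding 7: Σ_j (-1)^j C(3,j)·C(15-1-7j, 2) = C(3,0)·C(14,2) - C(3,1)·C(7,2) = 1·91 - 3·21 = 28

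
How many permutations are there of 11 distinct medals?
11! = 39916800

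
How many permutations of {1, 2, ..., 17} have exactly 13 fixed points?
Choose the 13 fixed points C(17,13) = 2380, derange the rest: !4 = Σ_{j=0}^{4} (-1)^j·4!/j! = 24 - 24 + 12 - 4 + 1 = 9. Product = 2380 × 9 = 21420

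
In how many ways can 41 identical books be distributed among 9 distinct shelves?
C(41+9-1, 9-1) = C(49, 8) = 450978066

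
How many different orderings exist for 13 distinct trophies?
13! = 6227020800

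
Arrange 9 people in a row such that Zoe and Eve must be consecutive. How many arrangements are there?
Treat the 2 as one block: (9-2+1)! × 2! = 40320 × 2 = 80640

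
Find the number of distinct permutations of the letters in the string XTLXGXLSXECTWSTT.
16! / (1! × 2! × 4! × 1! × 1! × 2! × 1! × 4!) = 9081072000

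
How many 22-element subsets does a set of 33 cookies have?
C(33,22) = 33!/(22!×11!) = 193536720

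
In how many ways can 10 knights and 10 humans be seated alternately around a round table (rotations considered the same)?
Fix one of the knights: (10-1)! ways for the remaining knights, × 10! ways for the humans = 362880 × 3628800 = 1316818944000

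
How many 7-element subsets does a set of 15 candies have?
C(15,7) = 15!/(7!×8!) = 6435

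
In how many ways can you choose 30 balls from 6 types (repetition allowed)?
C(30+6-1, 6-1) = C(35, 5) = 324632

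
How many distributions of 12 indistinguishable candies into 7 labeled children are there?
C(12+7-1, 7-1) = C(18, 6) = 18564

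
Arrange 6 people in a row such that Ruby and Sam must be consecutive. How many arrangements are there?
Treat the 2 as one block: (6-2+1)! × 2! = 120 × 2 = 240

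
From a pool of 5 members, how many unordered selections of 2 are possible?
C(5,2) = 5!/(2!×3!) = 10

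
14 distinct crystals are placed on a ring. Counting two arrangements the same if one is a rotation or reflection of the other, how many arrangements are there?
(14-1)!/2 = 6227020800/2 = 3113510400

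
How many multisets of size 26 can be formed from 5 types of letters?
C(26+5-1, 5-1) = C(30, 4) = 27405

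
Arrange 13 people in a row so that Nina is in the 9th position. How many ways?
Fix one position: (13-1)! = 479001600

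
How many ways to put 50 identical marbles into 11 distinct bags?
C(50+11-1, 11-1) = C(60, 10) = 75394027566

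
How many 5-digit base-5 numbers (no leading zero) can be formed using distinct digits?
First digit: 4 choices (nonzero). Then descending: 4 × 4 × 3 × 2 × 1 = 96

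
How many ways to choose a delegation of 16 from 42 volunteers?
C(42,16) = 42!/(16!×26!) = 166509721602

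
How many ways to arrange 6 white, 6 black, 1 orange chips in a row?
13! / (6! × 6! × 1!) = 12012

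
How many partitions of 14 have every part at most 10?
Let r_j(i) = number of partitions of i into parts ≤ j, for i = 0..14. r_1(i) = 1 for all i; r_j(i) = r_{j-1}(i) + r_j(i-j). Rows j = 2..10: ≤2: 1 1 2 2 3 3 4 4 5 5 6 6 7 7 8; ≤3: 1 1 2 3 4 5 7 8 10 12 14 16 19 21 24; ≤4: 1 1 2 3 5 6 9 11 15 18 23 27 34 39 47; ≤5: 1 1 2 3 5 7 10 13 18 23 30 37 47 57 70; ≤6: 1 1 2 3 5 7 11 14 20 26 35 44 58 71 90; ≤7: 1 1 2 3 5 7 11 15 21 28 38 49 65 82 105; ≤8: 1 1 2 3 5 7 11 15 22 29 40 52 70 89 116; ≤9: 1 1 2 3 5 7 11 15 22 30 41 54 73 94 123; ≤10: 1 1 2 3 5 7 11 15 22 30 42 55 75 97 128. r_10(14) = 128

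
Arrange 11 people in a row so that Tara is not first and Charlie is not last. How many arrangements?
By inclusion-exclusion: 11! - 2×(11-1)! + (11-2)! = 39916800 - 7257600 + 362880 = 33022080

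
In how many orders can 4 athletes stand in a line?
4! = 24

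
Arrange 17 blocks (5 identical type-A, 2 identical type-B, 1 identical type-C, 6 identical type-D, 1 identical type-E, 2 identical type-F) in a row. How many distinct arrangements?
17! / (5! × 2! × 1! × 6! × 1! × 2!) = 1029188160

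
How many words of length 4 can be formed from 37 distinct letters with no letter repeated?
P(37,4) = 37!/(37-4)! = 1585080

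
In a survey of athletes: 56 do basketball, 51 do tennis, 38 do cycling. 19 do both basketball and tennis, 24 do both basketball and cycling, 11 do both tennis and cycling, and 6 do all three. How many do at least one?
|A∪B∪C| = 56+51+38-19-24-11+6 = 97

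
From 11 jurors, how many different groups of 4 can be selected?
C(11,4) = 11!/(4!×7!) = 330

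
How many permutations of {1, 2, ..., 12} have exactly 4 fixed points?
Choose the 4 fixed points C(12,4) = 495, derange the rest: !8 = Σ_{j=0}^{8} (-1)^j·8!/j! = 40320 - 40320 + 20160 - 6720 + 1680 - 336 + 56 - 8 + 1 = 14833. Product = 495 × 14833 = 7342335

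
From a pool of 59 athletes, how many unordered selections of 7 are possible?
C(59,7) = 59!/(7!×52!) = 341149446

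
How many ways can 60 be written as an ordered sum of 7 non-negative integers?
C(60+7-1, 7-1) = C(66, 6) = 90858768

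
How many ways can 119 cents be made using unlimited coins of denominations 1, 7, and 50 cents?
Coefficient of x^119 in 1/(1-x^1) · 1/(1-x^7) · 1/(1-x^50). Case on j = number of 50-cent coins (j = 0..2); remainder r = 119 - 50j is made from {1,7} in ⌊r/7⌋+1 ways. r = 119, 69, 19 → 18 + 10 + 3 = 31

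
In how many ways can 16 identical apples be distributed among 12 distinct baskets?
C(16+12-1, 12-1) = C(27, 11) = 13037895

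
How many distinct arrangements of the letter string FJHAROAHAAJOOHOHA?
17! / (4! × 2! × 4! × 5! × 1! × 1!) = 2572970400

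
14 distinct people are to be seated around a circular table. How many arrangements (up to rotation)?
Circular: fix one position, arrange the rest. (14-1)! = 6227020800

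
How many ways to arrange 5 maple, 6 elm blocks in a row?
11! / (5! × 6!) = 462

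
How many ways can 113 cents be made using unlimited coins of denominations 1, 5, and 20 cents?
Coefficient of x^113 in 1/(1-x^1) · 1/(1-x^5) · 1/(1-x^20). Case on j = number of 20-cent coins (j = 0..5); remainder r = 113 - 20j is made from {1,5} in ⌊r/5⌋+1 ways. r = 113, 93, 73, 53, 33, 13 → 23 + 19 + 15 + 11 + 7 + 3 = 78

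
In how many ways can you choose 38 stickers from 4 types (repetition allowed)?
C(38+4-1, 4-1) = C(41, 3) = 10660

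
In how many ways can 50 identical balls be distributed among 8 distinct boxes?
C(50+8-1, 8-1) = C(57, 7) = 264385836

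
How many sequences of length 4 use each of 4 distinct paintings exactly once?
4! = 24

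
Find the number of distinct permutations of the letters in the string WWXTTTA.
7! / (3! × 1! × 2! × 1!) = 420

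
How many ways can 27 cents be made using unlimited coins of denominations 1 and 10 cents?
Coefficient of x^27 in 1/(1-x^1) · 1/(1-x^10). Use j coins of 10 for j = 0..⌊27/10⌋ = 2, the rest in 1s: 2 + 1 = 3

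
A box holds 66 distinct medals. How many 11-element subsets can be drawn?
C(66,11) = 66!/(11!×55!) = 1074082795968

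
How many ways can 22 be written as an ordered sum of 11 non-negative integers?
C(22+11-1, 11-1) = C(32, 10) = 64512240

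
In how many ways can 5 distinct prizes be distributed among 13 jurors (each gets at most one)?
P(13,5) = 13!/(13-5)! = 154440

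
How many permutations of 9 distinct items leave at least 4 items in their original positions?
Exactly j fixed points: C(9,j)·!(9-j); sum over j ≥ 4 (derangement numbers via !m = (m-1)·(!(m-1) + !(m-2)): !0..!5 = 1, 0, 1, 2, 9, 44). Σ_{j=4}^{9} C(9,j)·!(9-j) = C(9,4)·!5 + C(9,5)·!4 + C(9,6)·!3 + C(9,7)·!2 + C(9,8)·!1 + C(9,9)·!0 = 126·44 + 126·9 + 84·2 + 36·1 + 9·0 + 1·1 = 6883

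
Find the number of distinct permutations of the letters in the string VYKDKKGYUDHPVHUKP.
17! / (2! × 2! × 4! × 2! × 1! × 2! × 2! × 2!) = 231567336000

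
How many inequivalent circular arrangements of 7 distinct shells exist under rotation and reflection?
(7-1)!/2 = 720/2 = 360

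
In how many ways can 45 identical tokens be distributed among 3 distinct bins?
C(45+3-1, 3-1) = C(47, 2) = 1081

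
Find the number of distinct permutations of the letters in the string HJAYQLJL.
8! / (1! × 2! × 1! × 1! × 1! × 2!) = 10080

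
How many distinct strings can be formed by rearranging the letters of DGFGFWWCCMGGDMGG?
16! / (2! × 2! × 2! × 2! × 2! × 6!) = 908107200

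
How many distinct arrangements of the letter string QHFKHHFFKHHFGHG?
15! / (4! × 2! × 2! × 1! × 6!) = 18918900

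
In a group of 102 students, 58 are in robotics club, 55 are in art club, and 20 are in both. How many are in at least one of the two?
|A∪B| = |A| + |B| - |A∩B| = 58 + 55 - 20 = 93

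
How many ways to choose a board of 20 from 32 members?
C(32,20) = 32!/(20!×12!) = 225792840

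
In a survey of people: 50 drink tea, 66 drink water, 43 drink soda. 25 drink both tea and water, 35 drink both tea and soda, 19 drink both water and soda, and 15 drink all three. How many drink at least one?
|A∪B∪C| = 50+66+43-25-35-19+15 = 95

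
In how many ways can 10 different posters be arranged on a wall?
10! = 3628800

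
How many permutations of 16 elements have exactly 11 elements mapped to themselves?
Choose the 11 fixed points C(16,11) = 4368, derange the rest: !5 = Σ_{j=0}^{5} (-1)^j·5!/j! = 120 - 120 + 60 - 20 + 5 - 1 = 44. Product = 4368 × 44 = 192192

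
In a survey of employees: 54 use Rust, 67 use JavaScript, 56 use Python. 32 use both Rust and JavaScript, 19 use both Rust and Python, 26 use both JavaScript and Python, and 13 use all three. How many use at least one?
|A∪B∪C| = 54+67+56-32-19-26+13 = 113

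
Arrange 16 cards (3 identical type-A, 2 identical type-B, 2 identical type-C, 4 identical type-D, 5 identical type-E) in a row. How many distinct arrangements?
16! / (3! × 2! × 2! × 4! × 5!) = 302702400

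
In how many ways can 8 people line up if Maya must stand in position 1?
Fix one position: (8-1)! = 5040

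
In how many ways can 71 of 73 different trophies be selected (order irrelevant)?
C(73,71) = 73!/(71!×2!) = 2628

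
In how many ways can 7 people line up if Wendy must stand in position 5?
Fix one position: (7-1)! = 720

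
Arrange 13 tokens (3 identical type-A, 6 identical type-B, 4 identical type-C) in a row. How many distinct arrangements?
13! / (3! × 6! × 4!) = 60060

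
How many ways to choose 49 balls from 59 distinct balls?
C(59,49) = 59!/(49!×10!) = 62828356305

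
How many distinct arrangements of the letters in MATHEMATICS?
11! / (2! × 2! × 2! × 1! × 1! × 1! × 1! × 1!) = 4989600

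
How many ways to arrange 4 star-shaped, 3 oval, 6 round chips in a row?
13! / (4! × 3! × 6!) = 60060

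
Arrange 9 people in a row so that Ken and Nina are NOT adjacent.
Total - adjacent = 9! - (9-1)!×2 = 362880 - 80640 = 282240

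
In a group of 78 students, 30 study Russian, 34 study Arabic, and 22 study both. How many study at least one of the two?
|A∪B| = |A| + |B| - |A∩B| = 30 + 34 - 22 = 42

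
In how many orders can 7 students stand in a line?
7! = 5040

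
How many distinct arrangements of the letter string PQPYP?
5! / (1! × 3! × 1!) = 20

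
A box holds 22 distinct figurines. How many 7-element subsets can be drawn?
C(22,7) = 22!/(7!×15!) = 170544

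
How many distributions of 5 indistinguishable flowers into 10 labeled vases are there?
C(5+10-1, 10-1) = C(14, 9) = 2002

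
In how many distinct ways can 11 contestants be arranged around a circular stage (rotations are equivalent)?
Circular: fix one position, arrange the rest. (11-1)! = 3628800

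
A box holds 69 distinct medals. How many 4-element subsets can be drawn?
C(69,4) = 69!/(4!×65!) = 864501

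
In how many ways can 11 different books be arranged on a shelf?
11! = 39916800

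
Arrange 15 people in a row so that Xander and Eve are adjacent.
Treat as block: (15-1)! × 2! = 87178291200 × 2 = 174356582400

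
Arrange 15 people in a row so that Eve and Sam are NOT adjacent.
Total - adjacent = 15! - (15-1)!×2 = 1307674368000 - 174356582400 = 1133317785600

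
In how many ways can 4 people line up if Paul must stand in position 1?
Fix one position: (4-1)! = 6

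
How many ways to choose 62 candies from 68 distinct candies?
C(68,62) = 68!/(62!×6!) = 109453344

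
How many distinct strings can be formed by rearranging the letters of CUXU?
4! / (2! × 1! × 1!) = 12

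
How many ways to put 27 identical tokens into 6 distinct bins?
C(27+6-1, 6-1) = C(32, 5) = 201376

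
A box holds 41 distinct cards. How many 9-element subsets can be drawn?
C(41,9) = 41!/(9!×32!) = 350343565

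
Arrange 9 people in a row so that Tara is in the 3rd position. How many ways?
Fix one position: (9-1)! = 40320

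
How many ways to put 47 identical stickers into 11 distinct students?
C(47+11-1, 11-1) = C(57, 10) = 43183019880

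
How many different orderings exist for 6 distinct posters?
6! = 720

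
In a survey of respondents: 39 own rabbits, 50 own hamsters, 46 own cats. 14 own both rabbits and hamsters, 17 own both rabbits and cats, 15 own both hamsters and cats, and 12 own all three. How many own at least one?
|A∪B∪C| = 39+50+46-14-17-15+12 = 101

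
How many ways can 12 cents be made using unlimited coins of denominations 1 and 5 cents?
Coefficient of x^12 in 1/(1-x^1) · 1/(1-x^5). Use j coins of 5 for j = 0..⌊12/5⌋ = 2, the rest in 1s: 2 + 1 = 3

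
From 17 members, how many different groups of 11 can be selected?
C(17,11) = 17!/(11!×6!) = 12376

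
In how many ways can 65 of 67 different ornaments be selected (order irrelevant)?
C(67,65) = 67!/(65!×2!) = 2211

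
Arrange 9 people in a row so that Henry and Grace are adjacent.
Treat as block: (9-1)! × 2! = 40320 × 2 = 80640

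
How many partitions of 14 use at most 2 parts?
By conjugation, equals partitions of 14 into parts ≤ 2. Let r_j(i) = number of partitions of i into parts ≤ j, for i = 0..14. r_1(i) = 1 for all i; r_j(i) = r_{j-1}(i) + r_j(i-j). Rows j = 2..2: ≤2: 1 1 2 2 3 3 4 4 5 5 6 6 7 7 8. r_2(14) = 8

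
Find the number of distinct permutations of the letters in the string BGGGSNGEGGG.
11! / (1! × 1! × 1! × 1! × 7!) = 7920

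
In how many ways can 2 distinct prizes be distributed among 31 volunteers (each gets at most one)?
P(31,2) = 31!/(31-2)! = 930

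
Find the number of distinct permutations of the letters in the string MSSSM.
5! / (2! × 3!) = 10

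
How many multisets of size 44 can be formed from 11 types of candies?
C(44+11-1, 11-1) = C(54, 10) = 23930713170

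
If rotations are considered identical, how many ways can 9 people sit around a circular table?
Circular: fix one position, arrange the rest. (9-1)! = 40320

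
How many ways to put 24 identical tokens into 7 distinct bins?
C(24+7-1, 7-1) = C(30, 6) = 593775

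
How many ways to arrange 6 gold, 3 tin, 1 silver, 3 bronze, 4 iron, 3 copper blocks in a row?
20! / (6! × 3! × 1! × 3! × 4! × 3!) = 651819168000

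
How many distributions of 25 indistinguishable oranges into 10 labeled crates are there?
C(25+10-1, 10-1) = C(34, 9) = 52451256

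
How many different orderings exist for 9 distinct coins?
9! = 362880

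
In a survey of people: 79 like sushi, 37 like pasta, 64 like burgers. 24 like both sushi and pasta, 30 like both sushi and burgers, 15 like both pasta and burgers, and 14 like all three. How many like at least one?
|A∪B∪C| = 79+37+64-24-30-15+14 = 125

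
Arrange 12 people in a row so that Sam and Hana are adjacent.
Treat as block: (12-1)! × 2! = 39916800 × 2 = 79833600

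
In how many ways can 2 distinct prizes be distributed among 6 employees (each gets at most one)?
P(6,2) = 6!/(6-2)! = 30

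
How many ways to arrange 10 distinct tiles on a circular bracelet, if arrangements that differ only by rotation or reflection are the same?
(10-1)!/2 = 362880/2 = 181440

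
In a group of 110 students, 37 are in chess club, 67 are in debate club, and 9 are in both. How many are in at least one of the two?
|A∪B| = |A| + |B| - |A∩B| = 37 + 67 - 9 = 95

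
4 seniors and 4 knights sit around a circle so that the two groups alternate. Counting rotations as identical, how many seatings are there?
Fix one of the seniors: (4-1)! ways for the remaining seniors, × 4! ways for the knights = 6 × 24 = 144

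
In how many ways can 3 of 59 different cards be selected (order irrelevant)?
C(59,3) = 59!/(3!×56!) = 32509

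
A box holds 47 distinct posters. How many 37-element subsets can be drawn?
C(47,37) = 47!/(37!×10!) = 5178066751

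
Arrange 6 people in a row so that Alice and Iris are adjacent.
Treat as block: (6-1)! × 2! = 120 × 2 = 240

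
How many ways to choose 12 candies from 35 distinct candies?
C(35,12) = 35!/(12!×23!) = 834451800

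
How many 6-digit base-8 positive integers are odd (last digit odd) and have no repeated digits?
Last∈{1,3,5,7}. Last=0: 0. Last nonzero: 4×6×P(6,4) = 8640. Total = 8640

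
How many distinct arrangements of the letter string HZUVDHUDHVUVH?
13! / (2! × 3! × 3! × 4! × 1!) = 3603600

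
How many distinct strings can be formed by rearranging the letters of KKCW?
4! / (2! × 1! × 1!) = 12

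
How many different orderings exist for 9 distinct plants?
9! = 362880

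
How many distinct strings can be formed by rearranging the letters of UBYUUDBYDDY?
11! / (3! × 3! × 2! × 3!) = 92400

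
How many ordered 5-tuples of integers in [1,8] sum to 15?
Coefficient of x^15 in (x + x² + ... + x^8)^5. By inclusion-exclusion on dice exceeding 8: Σ_j (-1)^j C(5,j)·C(15-1-8j, 4) = C(5,0)·C(14,4) - C(5,1)·C(6,4) = 1·1001 - 5·15 = 926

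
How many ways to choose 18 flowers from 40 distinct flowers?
C(40,18) = 40!/(18!×22!) = 113380261800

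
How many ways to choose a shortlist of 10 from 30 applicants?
C(30,10) = 30!/(10!×20!) = 30045015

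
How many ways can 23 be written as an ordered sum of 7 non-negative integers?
C(23+7-1, 7-1) = C(29, 6) = 475020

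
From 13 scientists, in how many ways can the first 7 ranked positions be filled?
P(13,7) = 13!/(13-7)! = 8648640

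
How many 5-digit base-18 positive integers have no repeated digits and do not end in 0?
Last digit: 17 nonzero choices. First digit: 16 (nonzero, ≠last). Middle 3: P(16,3) = 3360. Total = 913920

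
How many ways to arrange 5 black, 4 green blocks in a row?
9! / (5! × 4!) = 126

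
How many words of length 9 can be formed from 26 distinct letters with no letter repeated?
P(26,9) = 26!/(26-9)! = 1133836704000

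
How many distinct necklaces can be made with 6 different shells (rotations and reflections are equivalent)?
(6-1)!/2 = 120/2 = 60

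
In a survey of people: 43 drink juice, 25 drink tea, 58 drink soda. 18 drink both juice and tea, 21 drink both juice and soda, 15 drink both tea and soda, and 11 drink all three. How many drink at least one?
|A∪B∪C| = 43+25+58-18-21-15+11 = 83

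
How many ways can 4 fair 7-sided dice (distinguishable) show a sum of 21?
Coefficient of x^21 in (x + x² + ... + x^7)^4. By inclusion-exclusion on dice exceeding 7: Σ_j (-1)^j C(4,j)·C(21-1-7j, 3) = C(4,0)·C(20,3) - C(4,1)·C(13,3) + C(4,2)·C(6,3) = 1·1140 - 4·286 + 6·20 = 116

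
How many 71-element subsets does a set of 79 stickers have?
C(79,71) = 79!/(71!×8!) = 26088783435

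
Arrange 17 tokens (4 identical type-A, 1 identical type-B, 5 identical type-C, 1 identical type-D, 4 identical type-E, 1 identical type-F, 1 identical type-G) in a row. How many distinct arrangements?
17! / (4! × 1! × 5! × 1! × 4! × 1! × 1!) = 5145940800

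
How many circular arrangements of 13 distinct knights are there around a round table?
Circular: fix one position, arrange the rest. (13-1)! = 479001600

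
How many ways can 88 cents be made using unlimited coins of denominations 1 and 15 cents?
Coefficient of x^88 in 1/(1-x^1) · 1/(1-x^15). Use j coins of 15 for j = 0..⌊88/15⌋ = 5, the rest in 1s: 5 + 1 = 6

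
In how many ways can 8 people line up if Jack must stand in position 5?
Fix one position: (8-1)! = 5040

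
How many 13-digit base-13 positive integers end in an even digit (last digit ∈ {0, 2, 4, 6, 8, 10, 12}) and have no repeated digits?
Last∈{0,2,4,6,8,10,12}. Last=0: 479001600. Last nonzero: 6×11×P(11,11) = 2634508800. Total = 3113510400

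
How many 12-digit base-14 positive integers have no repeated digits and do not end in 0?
Last digit: 13 nonzero choices. First digit: 12 (nonzero, ≠last). Middle 10: P(12,10) = 239500800. Total = 37362124800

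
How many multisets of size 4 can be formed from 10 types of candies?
C(4+10-1, 10-1) = C(13, 9) = 715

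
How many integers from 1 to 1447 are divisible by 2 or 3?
⌊1447/2⌋ + ⌊1447/3⌋ - ⌊1447/6⌋ = 723 + 482 - 241 = 964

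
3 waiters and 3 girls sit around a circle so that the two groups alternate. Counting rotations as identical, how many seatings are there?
Fix one of the waiters: (3-1)! ways for the remaining waiters, × 3! ways for the girls = 2 × 6 = 12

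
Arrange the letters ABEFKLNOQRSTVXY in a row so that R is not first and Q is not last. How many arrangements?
By inclusion-exclusion: 15! - 2×(15-1)! + (15-2)! = 1307674368000 - 174356582400 + 6227020800 = 1139544806400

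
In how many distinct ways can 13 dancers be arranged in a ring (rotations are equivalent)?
Circular: fix one position, arrange the rest. (13-1)! = 479001600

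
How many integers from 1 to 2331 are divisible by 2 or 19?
⌊2331/2⌋ + ⌊2331/19⌋ - ⌊2331/38⌋ = 1165 + 122 - 61 = 1226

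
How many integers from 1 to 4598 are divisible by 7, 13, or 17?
⌊4598/7⌋+⌊4598/13⌋+⌊4598/17⌋ - ⌊4598/91⌋-⌊4598/119⌋-⌊4598/221⌋ + ⌊4598/1547⌋ = 656+353+270 - 50-38-20 + 2 = 1173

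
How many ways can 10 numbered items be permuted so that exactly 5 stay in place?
Choose the 5 fixed points C(10,5) = 252, derange the rest: !5 = Σ_{j=0}^{5} (-1)^j·5!/j! = 120 - 120 + 60 - 20 + 5 - 1 = 44. Product = 252 × 44 = 11088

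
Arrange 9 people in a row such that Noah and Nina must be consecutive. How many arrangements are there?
Treat the 2 as one block: (9-2+1)! × 2! = 40320 × 2 = 80640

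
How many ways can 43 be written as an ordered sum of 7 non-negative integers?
C(43+7-1, 7-1) = C(49, 6) = 13983816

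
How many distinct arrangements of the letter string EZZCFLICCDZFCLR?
15! / (1! × 2! × 3! × 4! × 1! × 1! × 2! × 1!) = 2270268000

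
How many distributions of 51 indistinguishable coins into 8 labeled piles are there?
C(51+8-1, 8-1) = C(58, 7) = 300674088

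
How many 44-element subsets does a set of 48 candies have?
C(48,44) = 48!/(44!×4!) = 194580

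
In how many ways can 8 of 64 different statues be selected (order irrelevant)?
C(64,8) = 64!/(8!×56!) = 4426165368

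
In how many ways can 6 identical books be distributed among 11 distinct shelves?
C(6+11-1, 11-1) = C(16, 10) = 8008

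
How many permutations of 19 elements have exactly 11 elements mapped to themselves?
Choose the 11 fixed points C(19,11) = 75582, derange the rest: !8 = Σ_{j=0}^{8} (-1)^j·8!/j! = 40320 - 40320 + 20160 - 6720 + 1680 - 336 + 56 - 8 + 1 = 14833. Product = 75582 × 14833 = 1121107806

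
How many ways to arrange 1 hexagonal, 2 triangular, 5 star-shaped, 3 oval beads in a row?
11! / (1! × 2! × 5! × 3!) = 27720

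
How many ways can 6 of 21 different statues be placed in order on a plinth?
P(21,6) = 21!/(21-6)! = 39070080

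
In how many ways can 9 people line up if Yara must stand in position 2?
Fix one position: (9-1)! = 40320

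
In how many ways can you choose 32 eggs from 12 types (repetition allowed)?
C(32+12-1, 12-1) = C(43, 11) = 5752004349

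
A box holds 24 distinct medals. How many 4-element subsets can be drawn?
C(24,4) = 24!/(4!×20!) = 10626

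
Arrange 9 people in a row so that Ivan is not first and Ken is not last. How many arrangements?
By inclusion-exclusion: 9! - 2×(9-1)! + (9-2)! = 362880 - 80640 + 5040 = 287280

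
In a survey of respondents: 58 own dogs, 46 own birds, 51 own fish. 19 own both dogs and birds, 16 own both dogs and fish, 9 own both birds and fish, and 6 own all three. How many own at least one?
|A∪B∪C| = 58+46+51-19-16-9+6 = 117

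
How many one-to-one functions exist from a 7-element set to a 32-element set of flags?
P(32,7) = 32!/(32-7)! = 16963914240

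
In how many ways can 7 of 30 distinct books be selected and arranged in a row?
P(30,7) = 30!/(30-7)! = 10260432000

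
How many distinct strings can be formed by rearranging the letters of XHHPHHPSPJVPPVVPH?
17! / (6! × 1! × 1! × 1! × 5! × 3!) = 686125440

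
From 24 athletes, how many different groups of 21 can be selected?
C(24,21) = 24!/(21!×3!) = 2024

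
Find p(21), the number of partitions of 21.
Pentagonal recurrence p(n) = p(n-1) + p(n-2) - p(n-5) - p(n-7) + p(n-12) + p(n-15) - ... gives p(0..20) = 1, 1, 2, 3, 5, 7, 11, 15, 22, 30, 42, 56, 77, 101, 135, 176, 231, 297, 385, 490, 627. p(21) = p(20) + p(19) - p(16) - p(14) + p(9) + p(6) = 627 + 490 - 231 - 135 + 30 + 11 = 792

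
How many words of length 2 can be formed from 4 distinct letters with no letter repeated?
P(4,2) = 4!/(4-2)! = 12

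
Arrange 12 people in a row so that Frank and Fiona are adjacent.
Treat as block: (12-1)! × 2! = 39916800 × 2 = 79833600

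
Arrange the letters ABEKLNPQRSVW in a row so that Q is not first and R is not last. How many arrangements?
By inclusion-exclusion: 12! - 2×(12-1)! + (12-2)! = 479001600 - 79833600 + 3628800 = 402796800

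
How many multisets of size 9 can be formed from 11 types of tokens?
C(9+11-1, 11-1) = C(19, 10) = 92378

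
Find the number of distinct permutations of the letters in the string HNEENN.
6! / (2! × 1! × 3!) = 60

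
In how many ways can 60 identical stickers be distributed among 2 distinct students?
C(60+2-1, 2-1) = C(61, 1) = 61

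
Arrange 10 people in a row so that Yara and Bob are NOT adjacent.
Total - adjacent = 10! - (10-1)!×2 = 3628800 - 725760 = 2903040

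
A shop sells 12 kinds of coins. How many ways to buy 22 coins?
C(22+12-1, 12-1) = C(33, 11) = 193536720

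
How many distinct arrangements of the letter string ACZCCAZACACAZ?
13! / (3! × 5! × 5!) = 72072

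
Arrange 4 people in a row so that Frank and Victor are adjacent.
Treat as block: (4-1)! × 2! = 6 × 2 = 12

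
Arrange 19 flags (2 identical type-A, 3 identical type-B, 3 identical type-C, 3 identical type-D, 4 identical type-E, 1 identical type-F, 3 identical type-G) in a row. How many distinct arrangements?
19! / (2! × 3! × 3! × 3! × 4! × 1! × 3!) = 1955457504000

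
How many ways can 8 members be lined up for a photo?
8! = 40320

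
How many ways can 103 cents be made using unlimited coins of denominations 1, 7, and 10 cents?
Coefficient of x^103 in 1/(1-x^1) · 1/(1-x^7) · 1/(1-x^10). Case on j = number of 10-cent coins (j = 0..10); remainder r = 103 - 10j is made from {1,7} in ⌊r/7⌋+1 ways. r = 103, 93, 83, 73, 63, 53, 43, 33, 23, 13, 3 → 15 + 14 + 12 + 11 + 10 + 8 + 7 + 5 + 4 + 2 + 1 = 89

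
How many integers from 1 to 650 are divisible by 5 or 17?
⌊650/5⌋ + ⌊650/17⌋ - ⌊650/85⌋ = 130 + 38 - 7 = 161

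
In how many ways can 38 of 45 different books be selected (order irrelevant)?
C(45,38) = 45!/(38!×7!) = 45379620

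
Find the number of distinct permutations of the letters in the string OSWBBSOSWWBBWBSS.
16! / (4! × 5! × 2! × 5!) = 30270240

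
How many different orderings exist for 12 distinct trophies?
12! = 479001600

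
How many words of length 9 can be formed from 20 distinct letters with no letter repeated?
P(20,9) = 20!/(20-9)! = 60949324800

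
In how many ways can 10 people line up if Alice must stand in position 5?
Fix one position: (10-1)! = 362880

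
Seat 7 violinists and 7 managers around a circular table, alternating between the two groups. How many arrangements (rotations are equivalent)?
Fix one of the violinists: (7-1)! ways for the remaining violinists, × 7! ways for the managers = 720 × 5040 = 3628800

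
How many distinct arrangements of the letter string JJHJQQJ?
7! / (2! × 4! × 1!) = 105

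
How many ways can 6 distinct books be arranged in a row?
6! = 720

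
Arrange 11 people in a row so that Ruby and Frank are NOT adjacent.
Total - adjacent = 11! - (11-1)!×2 = 39916800 - 7257600 = 32659200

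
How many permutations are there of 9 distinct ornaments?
9! = 362880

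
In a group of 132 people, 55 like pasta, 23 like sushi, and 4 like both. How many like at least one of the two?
|A∪B| = |A| + |B| - |A∩B| = 55 + 23 - 4 = 74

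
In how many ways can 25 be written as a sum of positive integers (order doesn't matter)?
Pentagonal recurrence p(n) = p(n-1) + p(n-2) - p(n-5) - p(n-7) + p(n-12) + p(n-15) - ... gives p(0..24) = 1, 1, 2, 3, 5, 7, 11, 15, 22, 30, 42, 56, 77, 101, 135, 176, 231, 297, 385, 490, 627, 792, 1002, 1255, 1575. p(25) = p(24) + p(23) - p(20) - p(18) + p(13) + p(10) - p(3) = 1575 + 1255 - 627 - 385 + 101 + 42 - 3 = 1958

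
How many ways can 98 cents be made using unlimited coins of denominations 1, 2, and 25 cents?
Coefficient of x^98 in 1/(1-x^1) · 1/(1-x^2) · 1/(1-x^25). Case on j = number of 25-cent coins (j = 0..3); remainder r = 98 - 25j is made from {1,2} in ⌊r/2⌋+1 ways. r = 98, 73, 48, 23 → 50 + 37 + 25 + 12 = 124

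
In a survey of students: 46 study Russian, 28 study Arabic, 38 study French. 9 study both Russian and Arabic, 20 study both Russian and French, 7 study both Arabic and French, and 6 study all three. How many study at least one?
|A∪B∪C| = 46+28+38-9-20-7+6 = 82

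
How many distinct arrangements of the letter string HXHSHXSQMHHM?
12! / (2! × 5! × 1! × 2! × 2!) = 498960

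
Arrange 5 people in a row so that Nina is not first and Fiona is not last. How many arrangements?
By inclusion-exclusion: 5! - 2×(5-1)! + (5-2)! = 120 - 48 + 6 = 78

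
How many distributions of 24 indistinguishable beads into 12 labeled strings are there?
C(24+12-1, 12-1) = C(35, 11) = 417225900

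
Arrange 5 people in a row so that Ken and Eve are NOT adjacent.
Total - adjacent = 5! - (5-1)!×2 = 120 - 48 = 72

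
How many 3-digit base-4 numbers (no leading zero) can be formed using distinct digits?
First digit: 3 choices (nonzero). Then descending: 3 × 3 × 2 = 18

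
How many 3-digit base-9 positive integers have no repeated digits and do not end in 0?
Last digit: 8 nonzero choices. First digit: 7 (nonzero, ≠last). Middle 1: P(7,1) = 7. Total = 392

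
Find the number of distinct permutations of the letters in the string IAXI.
4! / (1! × 1! × 2!) = 12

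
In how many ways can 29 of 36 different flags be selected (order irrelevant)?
C(36,29) = 36!/(29!×7!) = 8347680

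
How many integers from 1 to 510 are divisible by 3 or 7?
⌊510/3⌋ + ⌊510/7⌋ - ⌊510/21⌋ = 170 + 72 - 24 = 218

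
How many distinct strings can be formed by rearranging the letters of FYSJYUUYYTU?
11! / (3! × 1! × 1! × 1! × 1! × 4!) = 277200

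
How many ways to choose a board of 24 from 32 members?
C(32,24) = 32!/(24!×8!) = 10518300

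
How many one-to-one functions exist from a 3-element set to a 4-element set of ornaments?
P(4,3) = 4!/(4-3)! = 24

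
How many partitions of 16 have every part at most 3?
Let r_j(i) = number of partitions of i into parts ≤ j, for i = 0..16. r_1(i) = 1 for all i; r_j(i) = r_{j-1}(i) + r_j(i-j). Rows j = 2..3: ≤2: 1 1 2 2 3 3 4 4 5 5 6 6 7 7 8 8 9; ≤3: 1 1 2 3 4 5 7 8 10 12 14 16 19 21 24 27 30. r_3(16) = 30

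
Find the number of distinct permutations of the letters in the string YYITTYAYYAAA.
12! / (5! × 4! × 2! × 1!) = 83160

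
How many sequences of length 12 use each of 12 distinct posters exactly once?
12! = 479001600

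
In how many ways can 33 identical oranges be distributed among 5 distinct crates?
C(33+5-1, 5-1) = C(37, 4) = 66045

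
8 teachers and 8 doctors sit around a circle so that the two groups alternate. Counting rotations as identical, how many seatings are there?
Fix one of the teachers: (8-1)! ways for the remaining teachers, × 8! ways for the doctors = 5040 × 40320 = 203212800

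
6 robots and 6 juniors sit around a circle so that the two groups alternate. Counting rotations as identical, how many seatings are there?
Fix one of the robots: (6-1)! ways for the remaining robots, × 6! ways for the juniors = 120 × 720 = 86400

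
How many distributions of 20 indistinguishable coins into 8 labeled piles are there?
C(20+8-1, 8-1) = C(27, 7) = 888030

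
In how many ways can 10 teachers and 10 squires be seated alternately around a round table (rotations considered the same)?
Fix one of the teachers: (10-1)! ways for the remaining teachers, × 10! ways for the squires = 362880 × 3628800 = 1316818944000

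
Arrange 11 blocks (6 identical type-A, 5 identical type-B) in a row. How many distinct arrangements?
11! / (6! × 5!) = 462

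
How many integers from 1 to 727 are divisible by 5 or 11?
⌊727/5⌋ + ⌊727/11⌋ - ⌊727/55⌋ = 145 + 66 - 13 = 198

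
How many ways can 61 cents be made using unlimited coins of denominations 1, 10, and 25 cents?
Coefficient of x^61 in 1/(1-x^1) · 1/(1-x^10) · 1/(1-x^25). Case on j = number of 25-cent coins (j = 0..2); remainder r = 61 - 25j is made from {1,10} in ⌊r/10⌋+1 ways. r = 61, 36, 11 → 7 + 4 + 2 = 13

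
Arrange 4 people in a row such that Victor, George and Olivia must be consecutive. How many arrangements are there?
Treat the 3 as one block: (4-3+1)! × 3! = 2 × 6 = 12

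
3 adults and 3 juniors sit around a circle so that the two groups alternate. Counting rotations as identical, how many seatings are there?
Fix one of the adults: (3-1)! ways for the remaining adults, × 3! ways for the juniors = 2 × 6 = 12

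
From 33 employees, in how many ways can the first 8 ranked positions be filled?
P(33,8) = 33!/(33-8)! = 559809169920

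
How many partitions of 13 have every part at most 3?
Let r_j(i) = number of partitions of i into parts ≤ j, for i = 0..13. r_1(i) = 1 for all i; r_j(i) = r_{j-1}(i) + r_j(i-j). Rows j = 2..3: ≤2: 1 1 2 2 3 3 4 4 5 5 6 6 7 7; ≤3: 1 1 2 3 4 5 7 8 10 12 14 16 19 21. r_3(13) = 21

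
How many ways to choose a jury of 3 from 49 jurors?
C(49,3) = 49!/(3!×46!) = 18424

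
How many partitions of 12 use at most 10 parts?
By conjugation, equals partitions of 12 into parts ≤ 10. Let r_j(i) = number of partitions of i into parts ≤ j, for i = 0..12. r_1(i) = 1 for all i; r_j(i) = r_{j-1}(i) + r_j(i-j). Rows j = 2..10: ≤2: 1 1 2 2 3 3 4 4 5 5 6 6 7; ≤3: 1 1 2 3 4 5 7 8 10 12 14 16 19; ≤4: 1 1 2 3 5 6 9 11 15 18 23 27 34; ≤5: 1 1 2 3 5 7 10 13 18 23 30 37 47; ≤6: 1 1 2 3 5 7 11 14 20 26 35 44 58; ≤7: 1 1 2 3 5 7 11 15 21 28 38 49 65; ≤8: 1 1 2 3 5 7 11 15 22 29 40 52 70; ≤9: 1 1 2 3 5 7 11 15 22 30 41 54 73; ≤10: 1 1 2 3 5 7 11 15 22 30 42 55 75. r_10(12) = 75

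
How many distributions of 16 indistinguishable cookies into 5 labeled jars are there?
C(16+5-1, 5-1) = C(20, 4) = 4845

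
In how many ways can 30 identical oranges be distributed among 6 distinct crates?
C(30+6-1, 6-1) = C(35, 5) = 324632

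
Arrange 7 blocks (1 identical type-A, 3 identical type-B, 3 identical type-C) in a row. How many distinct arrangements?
7! / (1! × 3! × 3!) = 140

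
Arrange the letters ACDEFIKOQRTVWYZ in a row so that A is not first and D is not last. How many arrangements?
By inclusion-exclusion: 15! - 2×(15-1)! + (15-2)! = 1307674368000 - 174356582400 + 6227020800 = 1139544806400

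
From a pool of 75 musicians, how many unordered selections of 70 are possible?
C(75,70) = 75!/(70!×5!) = 17259390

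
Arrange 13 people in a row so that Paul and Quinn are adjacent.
Treat as block: (13-1)! × 2! = 479001600 × 2 = 958003200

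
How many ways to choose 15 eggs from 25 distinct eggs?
C(25,15) = 25!/(15!×10!) = 3268760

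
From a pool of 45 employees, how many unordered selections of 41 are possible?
C(45,41) = 45!/(41!×4!) = 148995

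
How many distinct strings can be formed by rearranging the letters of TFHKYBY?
7! / (2! × 1! × 1! × 1! × 1! × 1!) = 2520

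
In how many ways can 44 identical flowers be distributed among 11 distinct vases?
C(44+11-1, 11-1) = C(54, 10) = 23930713170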